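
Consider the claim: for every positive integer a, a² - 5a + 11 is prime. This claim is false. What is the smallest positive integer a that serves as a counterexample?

A counterexample is any positive integer a such that a² - 5a + 11 is not prime; we check each in order.
a = 1: a² - 5a + 11 = 7, prime.
a = 2: a² - 5a + 11 = 5, prime.
a = 3: a² - 5a + 11 = 5, prime.
a = 4: a² - 5a + 11 = 7, prime.
a = 5: a² - 5a + 11 = 11, prime.
a = 6: a² - 5a + 11 = 17, prime.
a = 7: a² - 5a + 11 = 25 = 5 × 5, composite.
Hence a = 7 is a counterexample.

a = 7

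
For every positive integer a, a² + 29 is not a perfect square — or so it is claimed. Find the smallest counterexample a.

a = 14

A counterexample is any positive integer a such that a² + 29 is a perfect square; we check each in order.
The first 13 eligible values, up to a = 13, all satisfy the conclusion.
a = 14: 14² + 29 = 225 = 15², a perfect square.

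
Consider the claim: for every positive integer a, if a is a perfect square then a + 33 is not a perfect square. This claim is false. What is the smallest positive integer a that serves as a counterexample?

For a = 1, 4, 9 the conclusion holds.
a = 16: 16 = 4² and 16 + 33 = 49 = 7².
Hence a = 16 is a counterexample.

a = 16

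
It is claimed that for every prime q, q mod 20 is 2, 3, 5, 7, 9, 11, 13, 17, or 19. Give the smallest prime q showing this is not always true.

For q = 2, 3, 5, 7, …, 29, 31, 37 the conclusion holds.
q = 41: 41 mod 20 = 1 — not in {2, 3, 5, 7, 9, 11, 13, 17, 19}.
So q = 41 is the smallest counterexample.

q = 41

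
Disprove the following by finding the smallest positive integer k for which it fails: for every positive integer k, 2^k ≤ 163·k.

k = 11

The first 10 eligible values, up to k = 10, all satisfy the conclusion.
k = 11: 2^k = 2048 and 163·k = 1793, so 2048 > 1793.
So k = 11 is the smallest counterexample.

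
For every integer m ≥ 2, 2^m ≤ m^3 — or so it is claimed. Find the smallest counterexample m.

m = 10

m = 2: 2^m = 4 and m^3 = 8, so 4 ≤ 8.
m = 3: 2^m = 8 and m^3 = 27, so 8 ≤ 27.
m = 4: 2^m = 16 and m^3 = 64, so 16 ≤ 64.
m = 5: 2^m = 32 and m^3 = 125, so 32 ≤ 125.
m = 6: 2^m = 64 and m^3 = 216, so 64 ≤ 216.
m = 7: 2^m = 128 and m^3 = 343, so 128 ≤ 343.
m = 8: 2^m = 256 and m^3 = 512, so 256 ≤ 512.
m = 9: 2^m = 512 and m^3 = 729, so 512 ≤ 729.
m = 10: 2^m = 1024 and m^3 = 1000, so 1024 > 1000.
Thus m = 10 disproves the claim, and no smaller m works.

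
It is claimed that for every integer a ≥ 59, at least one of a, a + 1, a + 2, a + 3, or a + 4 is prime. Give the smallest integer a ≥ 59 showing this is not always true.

a = 62

We need the least integer a ≥ 59 for which a, a + 1, a + 2, a + 3, a + 4 are all composite.
a = 59: 59 is prime.
a = 60: 61 is prime.
a = 61: 61 is prime.
a = 62: 62 = 2 × 31; 63 = 3 × 21; 64 = 2 × 32; 65 = 5 × 13; 66 = 2 × 33 — all composite.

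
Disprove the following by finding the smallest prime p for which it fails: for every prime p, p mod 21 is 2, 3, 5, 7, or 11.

For p = 2, 3, 5, 7, 11 the conclusion holds.
p = 13: 13 mod 21 = 13 — not in {2, 3, 5, 7, 11}.
So p = 13 is the smallest counterexample.

p = 13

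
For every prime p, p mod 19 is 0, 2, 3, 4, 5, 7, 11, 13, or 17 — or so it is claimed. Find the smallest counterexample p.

p = 29

A counterexample is any prime p such that the claim fails; we check each in order.
For p = 2, 3, 5, 7, 11, 13, 17, 19, 23 the conclusion holds.
p = 29: 29 mod 19 = 10 — not in {0, 2, 3, 4, 5, 7, 11, 13, 17}.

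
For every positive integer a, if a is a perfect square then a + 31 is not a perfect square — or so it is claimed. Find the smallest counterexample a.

We need the least positive integer a for which a is a perfect square but a + 31 is a perfect square.
For a = 1, 4, 9, 16, …, 144, 169, 196 the conclusion holds.
a = 225: 225 = 15² and 225 + 31 = 256 = 16².
Thus a = 225 disproves the claim, and no smaller a works.

a = 225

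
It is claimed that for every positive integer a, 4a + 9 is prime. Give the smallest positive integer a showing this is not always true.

a = 3

We need the least positive integer a for which 4a + 9 is not prime.
For a = 1, 2 the conclusion holds.
a = 3: 4a + 9 = 21 = 3 × 7, composite.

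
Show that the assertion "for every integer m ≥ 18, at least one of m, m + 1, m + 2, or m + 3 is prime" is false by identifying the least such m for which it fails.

m = 24

We need the least integer m ≥ 18 for which m, m + 1, m + 2, m + 3 are all composite.
m = 18: 19 is prime.
m = 19: 19 is prime.
m = 20: 23 is prime.
m = 21: 23 is prime.
m = 22: 23 is prime.
m = 23: 23 is prime.
m = 24: 24 = 2 × 12; 25 = 5 × 5; 26 = 2 × 13; 27 = 3 × 9 — all composite.
Hence m = 24 is a counterexample.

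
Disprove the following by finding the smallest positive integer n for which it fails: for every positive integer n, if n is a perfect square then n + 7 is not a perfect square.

Check each positive integer n in order until n is a perfect square but n + 7 is a perfect square.
For n = 1, 4 the conclusion holds.
n = 9: 9 = 3² and 9 + 7 = 16 = 4².
So n = 9 is the smallest counterexample.

n = 9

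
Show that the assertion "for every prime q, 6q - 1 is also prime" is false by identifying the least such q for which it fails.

We need the least prime q for which 6q - 1 is not prime.
For q = 2, 3, 5, 7 the conclusion holds.
q = 11: 6q - 1 = 65 = 5 × 13, not prime.
Thus q = 11 disproves the claim, and no smaller q works.

q = 11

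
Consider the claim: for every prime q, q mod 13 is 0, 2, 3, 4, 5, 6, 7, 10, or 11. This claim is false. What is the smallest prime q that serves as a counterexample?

For q = 2, 3, 5, 7, …, 37, 41, 43 the conclusion holds.
q = 47: 47 mod 13 = 8 — not in {0, 2, 3, 4, 5, 6, 7, 10, 11}.
Thus q = 47 disproves the claim, and no smaller q works.

q = 47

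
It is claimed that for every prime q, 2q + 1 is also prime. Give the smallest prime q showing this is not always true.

q = 7

Check each prime q in order until 2q + 1 is not prime.
q = 2: 2q + 1 = 5, prime.
q = 3: 2q + 1 = 7, prime.
q = 5: 2q + 1 = 11, prime.
q = 7: 2q + 1 = 15 = 3 × 5, not prime.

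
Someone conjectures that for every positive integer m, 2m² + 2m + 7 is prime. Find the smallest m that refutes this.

m = 1: 2m² + 2m + 7 = 11, prime.
m = 2: 2m² + 2m + 7 = 19, prime.
m = 3: 2m² + 2m + 7 = 31, prime.
m = 4: 2m² + 2m + 7 = 47, prime.
m = 5: 2m² + 2m + 7 = 67, prime.
m = 6: 2m² + 2m + 7 = 91 = 7 × 13, composite.
So m = 6 is the smallest counterexample.

m = 6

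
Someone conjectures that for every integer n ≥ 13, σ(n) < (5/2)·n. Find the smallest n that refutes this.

n = 24

Check each integer n ≥ 13 in order until the claim fails.
For n = 13, 14, 15, 16, …, 21, 22, 23 the conclusion holds.
n = 24: σ(24) = 60; 60 ≥ 60.
Hence n = 24 is a counterexample.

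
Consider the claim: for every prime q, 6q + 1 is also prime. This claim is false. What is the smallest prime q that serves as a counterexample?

Check each prime q in order until 6q + 1 is not prime.
For q = 2, 3, 5, 7, 11, 13, 17 the conclusion holds.
q = 19: 6q + 1 = 115 = 5 × 23, not prime.
So q = 19 is the smallest counterexample.

q = 19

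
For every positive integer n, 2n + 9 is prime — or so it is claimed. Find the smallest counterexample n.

For n = 1, 2 the conclusion holds.
n = 3: 2n + 9 = 15 = 3 × 5, composite.
Hence n = 3 is a counterexample.

n = 3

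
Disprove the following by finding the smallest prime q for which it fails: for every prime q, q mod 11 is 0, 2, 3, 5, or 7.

A counterexample is any prime q such that the claim fails; we check each in order.
The first 6 eligible values, up to q = 13, all satisfy the conclusion.
q = 17: 17 mod 11 = 6 — not in {0, 2, 3, 5, 7}.
Thus q = 17 disproves the claim, and no smaller q works.

q = 17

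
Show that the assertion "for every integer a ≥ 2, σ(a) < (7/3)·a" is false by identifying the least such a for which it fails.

A counterexample is any integer a ≥ 2 such that the claim fails; we check each in order.
For a = 2, 3, 4, 5, 6, 7, 8, 9, 10, 11 the conclusion holds.
a = 12: σ(12) = 28; 28 ≥ 28.

a = 12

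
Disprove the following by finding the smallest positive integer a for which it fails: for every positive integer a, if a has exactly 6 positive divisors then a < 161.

We need the least positive integer a for which a has exactly 6 positive divisors but the claim fails.
For a = 12, 18, 20, 28, …, 147, 148, 153 the conclusion holds.
a = 164: τ(164) = 6; 164 ≥ 161.

a = 164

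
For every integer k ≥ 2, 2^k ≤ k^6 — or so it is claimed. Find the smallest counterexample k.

k = 30

A counterexample is any integer k ≥ 2 such that 2^k > k^6; we check each in order.
For k = 2, 3, 4, 5, …, 27, 28, 29 the conclusion holds.
k = 30: 2^k = 1073741824 and k^6 = 729000000, so 1073741824 > 729000000.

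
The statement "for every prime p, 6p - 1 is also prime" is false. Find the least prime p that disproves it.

We need the least prime p for which 6p - 1 is not prime.
For p = 2, 3, 5, 7 the conclusion holds.
p = 11: 6p - 1 = 65 = 5 × 13, not prime.

p = 11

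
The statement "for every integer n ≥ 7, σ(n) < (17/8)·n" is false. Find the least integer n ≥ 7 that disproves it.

For n = 7, 8, 9, 10, 11 the conclusion holds.
n = 12: σ(12) = 28; 28 ≥ 51/2.
Hence n = 12 is a counterexample.

n = 12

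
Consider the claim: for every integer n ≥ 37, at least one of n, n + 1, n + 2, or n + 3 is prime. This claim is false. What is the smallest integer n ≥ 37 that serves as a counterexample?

n = 48

A counterexample is any integer n ≥ 37 such that n, n + 1, n + 2, n + 3 are all composite; we check each in order.
The first 11 eligible values, up to n = 47, all satisfy the conclusion.
n = 48: 48 = 2 × 24; 49 = 7 × 7; 50 = 2 × 25; 51 = 3 × 17 — all composite.
So n = 48 is the smallest counterexample.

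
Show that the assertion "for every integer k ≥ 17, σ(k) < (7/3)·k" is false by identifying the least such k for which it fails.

k = 24

We need the least integer k ≥ 17 for which the claim fails.
k = 17: σ(17) = 18; 18 < 119/3.
k = 18: σ(18) = 39; 39 < 42.
k = 19: σ(19) = 20; 20 < 133/3.
k = 20: σ(20) = 42; 42 < 140/3.
k = 21: σ(21) = 32; 32 < 49.
k = 22: σ(22) = 36; 36 < 154/3.
k = 23: σ(23) = 24; 24 < 161/3.
k = 24: σ(24) = 60; 60 ≥ 56.
Hence k = 24 is a counterexample.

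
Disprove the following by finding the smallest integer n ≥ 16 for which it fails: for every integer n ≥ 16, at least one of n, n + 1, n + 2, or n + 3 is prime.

n = 24

The first 8 eligible values, up to n = 23, all satisfy the conclusion.
n = 24: 24 = 2 × 12; 25 = 5 × 5; 26 = 2 × 13; 27 = 3 × 9 — all composite.
Thus n = 24 disproves the claim, and no smaller n works.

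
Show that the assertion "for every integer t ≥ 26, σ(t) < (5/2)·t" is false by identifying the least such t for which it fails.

t = 36

The first 10 eligible values, up to t = 35, all satisfy the conclusion.
t = 36: σ(36) = 91; 91 ≥ 90.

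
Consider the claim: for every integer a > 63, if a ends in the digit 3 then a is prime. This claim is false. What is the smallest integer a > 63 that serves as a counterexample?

a = 93

For a = 73, 83 the conclusion holds.
a = 93: 93 ends in 3; 93 = 3 × 31, composite.
So a = 93 is the smallest counterexample.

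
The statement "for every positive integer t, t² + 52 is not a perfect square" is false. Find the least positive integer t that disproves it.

t = 12

Check each positive integer t in order until t² + 52 is a perfect square.
For t = 1, 2, 3, 4, …, 9, 10, 11 the conclusion holds.
t = 12: 12² + 52 = 196 = 14², a perfect square.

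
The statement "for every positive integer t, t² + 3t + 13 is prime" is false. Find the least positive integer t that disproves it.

t = 9

The first 8 eligible values, up to t = 8, all satisfy the conclusion.
t = 9: t² + 3t + 13 = 121 = 11 × 11, composite.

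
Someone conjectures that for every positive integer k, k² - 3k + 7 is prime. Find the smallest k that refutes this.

For k = 1, 2, 3, 4, 5 the conclusion holds.
k = 6: k² - 3k + 7 = 25 = 5 × 5, composite.

k = 6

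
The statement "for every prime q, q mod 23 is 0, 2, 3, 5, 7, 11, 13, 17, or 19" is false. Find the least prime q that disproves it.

A counterexample is any prime q such that the claim fails; we check each in order.
The first 9 eligible values, up to q = 23, all satisfy the conclusion.
q = 29: 29 mod 23 = 6 — not in {0, 2, 3, 5, 7, 11, 13, 17, 19}.

q = 29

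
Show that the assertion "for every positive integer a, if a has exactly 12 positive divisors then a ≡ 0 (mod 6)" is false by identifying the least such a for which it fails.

a = 140

Check each positive integer a in order until a has exactly 12 positive divisors but the claim fails.
a = 60: τ(60) = 12; 60 ≡ 0 (mod 6).
a = 72: τ(72) = 12; 72 ≡ 0 (mod 6).
a = 84: τ(84) = 12; 84 ≡ 0 (mod 6).
a = 90: τ(90) = 12; 90 ≡ 0 (mod 6).
a = 96: τ(96) = 12; 96 ≡ 0 (mod 6).
a = 108: τ(108) = 12; 108 ≡ 0 (mod 6).
a = 126: τ(126) = 12; 126 ≡ 0 (mod 6).
a = 132: τ(132) = 12; 132 ≡ 0 (mod 6).
a = 140: τ(140) = 12; 140 ≡ 2 (mod 6).
Hence a = 140 is a counterexample.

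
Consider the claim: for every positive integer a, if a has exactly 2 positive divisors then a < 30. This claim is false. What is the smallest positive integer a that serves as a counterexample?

a = 31

For a = 2, 3, 5, 7, 11, 13, 17, 19, 23, 29 the conclusion holds.
a = 31: τ(31) = 2; 31 ≥ 30.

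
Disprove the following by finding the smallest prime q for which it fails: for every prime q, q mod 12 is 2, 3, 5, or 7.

q = 11

A counterexample is any prime q such that the claim fails; we check each in order.
The first 4 eligible values, up to q = 7, all satisfy the conclusion.
q = 11: 11 mod 12 = 11 — not in {2, 3, 5, 7}.
So q = 11 is the smallest counterexample.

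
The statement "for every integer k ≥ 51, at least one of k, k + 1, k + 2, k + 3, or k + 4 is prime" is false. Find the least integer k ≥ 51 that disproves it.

We need the least integer k ≥ 51 for which k, k + 1, k + 2, k + 3, k + 4 are all composite.
For k = 51, 52, 53 the conclusion holds.
k = 54: 54 = 2 × 27; 55 = 5 × 11; 56 = 2 × 28; 57 = 3 × 19; 58 = 2 × 29 — all composite.
So k = 54 is the smallest counterexample.

k = 54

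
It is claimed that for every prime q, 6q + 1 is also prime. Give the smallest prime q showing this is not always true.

q = 19

For q = 2, 3, 5, 7, 11, 13, 17 the conclusion holds.
q = 19: 6q + 1 = 115 = 5 × 23, not prime.
Thus q = 19 disproves the claim, and no smaller q works.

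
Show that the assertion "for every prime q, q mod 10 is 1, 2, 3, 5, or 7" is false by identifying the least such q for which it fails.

A counterexample is any prime q such that the claim fails; we check each in order.
q = 2: 2 mod 10 = 2.
q = 3: 3 mod 10 = 3.
q = 5: 5 mod 10 = 5.
q = 7: 7 mod 10 = 7.
q = 11: 11 mod 10 = 1.
q = 13: 13 mod 10 = 3.
q = 17: 17 mod 10 = 7.
q = 19: 19 mod 10 = 9 — not in {1, 2, 3, 5, 7}.

q = 19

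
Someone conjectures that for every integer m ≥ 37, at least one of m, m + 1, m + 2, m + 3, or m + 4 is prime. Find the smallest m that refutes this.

Check each integer m ≥ 37 in order until m, m + 1, m + 2, m + 3, m + 4 are all composite.
For m = 37, 38, 39, 40, …, 45, 46, 47 the conclusion holds.
m = 48: 48 = 2 × 24; 49 = 7 × 7; 50 = 2 × 25; 51 = 3 × 17; 52 = 2 × 26 — all composite.
Hence m = 48 is a counterexample.

m = 48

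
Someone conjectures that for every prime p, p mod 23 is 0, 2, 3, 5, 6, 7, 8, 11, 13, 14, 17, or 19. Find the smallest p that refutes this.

Check each prime p in order until the claim fails.
The first 12 eligible values, up to p = 37, all satisfy the conclusion.
p = 41: 41 mod 23 = 18 — not in {0, 2, 3, 5, 6, 7, 8, 11, 13, 14, 17, 19}.
Thus p = 41 disproves the claim, and no smaller p works.

p = 41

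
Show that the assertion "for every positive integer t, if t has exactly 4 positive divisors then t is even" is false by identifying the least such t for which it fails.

t = 15

A counterexample is any positive integer t such that t has exactly 4 positive divisors but t is odd; we check each in order.
t = 6: divisors of 6: 1, 2, 3, 6; 6 is even.
t = 8: divisors of 8: 1, 2, 4, 8; 8 is even.
t = 10: divisors of 10: 1, 2, 5, 10; 10 is even.
t = 14: divisors of 14: 1, 2, 7, 14; 14 is even.
t = 15: divisors of 15: 1, 3, 5, 15; 15 is odd.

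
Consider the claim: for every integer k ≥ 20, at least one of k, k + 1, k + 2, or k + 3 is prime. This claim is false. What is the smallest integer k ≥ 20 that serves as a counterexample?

k = 24

We need the least integer k ≥ 20 for which k, k + 1, k + 2, k + 3 are all composite.
k = 20: 23 is prime.
k = 21: 23 is prime.
k = 22: 23 is prime.
k = 23: 23 is prime.
k = 24: 24 = 2 × 12; 25 = 5 × 5; 26 = 2 × 13; 27 = 3 × 9 — all composite.
So k = 24 is the smallest counterexample.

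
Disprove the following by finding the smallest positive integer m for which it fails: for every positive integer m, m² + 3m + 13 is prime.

m = 9

For m = 1, 2, 3, 4, 5, 6, 7, 8 the conclusion holds.
m = 9: m² + 3m + 13 = 121 = 11 × 11, composite.
Thus m = 9 disproves the claim, and no smaller m works.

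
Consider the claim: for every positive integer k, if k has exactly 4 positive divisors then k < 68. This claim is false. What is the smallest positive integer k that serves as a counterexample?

For k = 6, 8, 10, 14, …, 58, 62, 65 the conclusion holds.
k = 69: τ(69) = 4; 69 ≥ 68.
Thus k = 69 disproves the claim, and no smaller k works.

k = 69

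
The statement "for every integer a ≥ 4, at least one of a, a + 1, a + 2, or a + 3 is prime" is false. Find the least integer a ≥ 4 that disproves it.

We need the least integer a ≥ 4 for which a, a + 1, a + 2, a + 3 are all composite.
The first 20 eligible values, up to a = 23, all satisfy the conclusion.
a = 24: 24 = 2 × 12; 25 = 5 × 5; 26 = 2 × 13; 27 = 3 × 9 — all composite.

a = 24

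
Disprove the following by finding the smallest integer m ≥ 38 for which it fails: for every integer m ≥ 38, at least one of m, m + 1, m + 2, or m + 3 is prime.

m = 48

For m = 38, 39, 40, 41, 42, 43, 44, 45, 46, 47 the conclusion holds.
m = 48: 48 = 2 × 24; 49 = 7 × 7; 50 = 2 × 25; 51 = 3 × 17 — all composite.
So m = 48 is the smallest counterexample.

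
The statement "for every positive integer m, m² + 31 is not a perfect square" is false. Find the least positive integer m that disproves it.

m = 15

We need the least positive integer m for which m² + 31 is a perfect square.
For m = 1, 2, 3, 4, …, 12, 13, 14 the conclusion holds.
m = 15: 15² + 31 = 256 = 16², a perfect square.
Thus m = 15 disproves the claim, and no smaller m works.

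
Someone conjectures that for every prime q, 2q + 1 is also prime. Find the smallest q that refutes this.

q = 7

We need the least prime q for which 2q + 1 is not prime.
q = 2: 2q + 1 = 5, prime.
q = 3: 2q + 1 = 7, prime.
q = 5: 2q + 1 = 11, prime.
q = 7: 2q + 1 = 15 = 3 × 5, not prime.
Hence q = 7 is a counterexample.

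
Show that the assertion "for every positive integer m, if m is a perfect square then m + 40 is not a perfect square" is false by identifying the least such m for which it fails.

Check each positive integer m in order until m is a perfect square but m + 40 is a perfect square.
m = 1: 1 + 40 = 41, not a perfect square.
m = 4: 4 + 40 = 44, not a perfect square.
m = 9: 9 = 3² and 9 + 40 = 49 = 7².
Thus m = 9 disproves the claim, and no smaller m works.

m = 9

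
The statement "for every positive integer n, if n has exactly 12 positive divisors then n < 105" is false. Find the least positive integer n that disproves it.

n = 108

Check each positive integer n in order until n has exactly 12 positive divisors but the claim fails.
For n = 60, 72, 84, 90, 96 the conclusion holds.
n = 108: τ(108) = 12; 108 ≥ 105.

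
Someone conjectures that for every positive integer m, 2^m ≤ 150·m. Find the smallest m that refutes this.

We need the least positive integer m for which 2^m > 150·m.
The first 10 eligible values, up to m = 10, all satisfy the conclusion.
m = 11: 2^m = 2048 and 150·m = 1650, so 2048 > 1650.
Hence m = 11 is a counterexample.

m = 11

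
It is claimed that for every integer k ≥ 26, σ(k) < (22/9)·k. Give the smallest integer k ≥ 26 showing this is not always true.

k = 36

We need the least integer k ≥ 26 for which the claim fails.
The first 10 eligible values, up to k = 35, all satisfy the conclusion.
k = 36: σ(36) = 91; 91 ≥ 88.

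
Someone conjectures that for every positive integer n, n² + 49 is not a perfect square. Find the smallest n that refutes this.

n = 24

A counterexample is any positive integer n such that n² + 49 is a perfect square; we check each in order.
For n = 1, 2, 3, 4, …, 21, 22, 23 the conclusion holds.
n = 24: 24² + 49 = 625 = 25², a perfect square.
Hence n = 24 is a counterexample.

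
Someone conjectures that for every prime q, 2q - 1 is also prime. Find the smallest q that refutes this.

q = 5

We need the least prime q for which 2q - 1 is not prime.
q = 2: 2q - 1 = 3, prime.
q = 3: 2q - 1 = 5, prime.
q = 5: 2q - 1 = 9 = 3 × 3, not prime.
Hence q = 5 is a counterexample.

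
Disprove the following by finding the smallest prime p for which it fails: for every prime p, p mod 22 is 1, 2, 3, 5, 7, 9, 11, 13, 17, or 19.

p = 37

We need the least prime p for which the claim fails.
The first 11 eligible values, up to p = 31, all satisfy the conclusion.
p = 37: 37 mod 22 = 15 — not in {1, 2, 3, 5, 7, 9, 11, 13, 17, 19}.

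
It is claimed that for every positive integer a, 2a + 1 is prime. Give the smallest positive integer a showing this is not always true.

Check each positive integer a in order until 2a + 1 is not prime.
a = 1: 2a + 1 = 3, prime.
a = 2: 2a + 1 = 5, prime.
a = 3: 2a + 1 = 7, prime.
a = 4: 2a + 1 = 9 = 3 × 3, composite.

a = 4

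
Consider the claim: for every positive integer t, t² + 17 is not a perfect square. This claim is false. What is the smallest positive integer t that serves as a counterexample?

t = 8

The first 7 eligible values, up to t = 7, all satisfy the conclusion.
t = 8: 8² + 17 = 81 = 9², a perfect square.
Thus t = 8 disproves the claim, and no smaller t works.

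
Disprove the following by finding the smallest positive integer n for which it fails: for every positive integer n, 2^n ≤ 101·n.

n = 10

For n = 1, 2, 3, 4, 5, 6, 7, 8, 9 the conclusion holds.
n = 10: 2^n = 1024 and 101·n = 1010, so 1024 > 1010.
Hence n = 10 is a counterexample.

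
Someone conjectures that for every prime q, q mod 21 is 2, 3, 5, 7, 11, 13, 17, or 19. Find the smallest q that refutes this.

q = 29

A counterexample is any prime q such that the claim fails; we check each in order.
For q = 2, 3, 5, 7, 11, 13, 17, 19, 23 the conclusion holds.
q = 29: 29 mod 21 = 8 — not in {2, 3, 5, 7, 11, 13, 17, 19}.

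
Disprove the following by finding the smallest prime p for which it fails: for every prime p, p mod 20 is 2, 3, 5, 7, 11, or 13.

We need the least prime p for which the claim fails.
For p = 2, 3, 5, 7, 11, 13 the conclusion holds.
p = 17: 17 mod 20 = 17 — not in {2, 3, 5, 7, 11, 13}.
So p = 17 is the smallest counterexample.

p = 17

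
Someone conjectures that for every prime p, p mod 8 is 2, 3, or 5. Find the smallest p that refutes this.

A counterexample is any prime p such that the claim fails; we check each in order.
p = 2: 2 mod 8 = 2.
p = 3: 3 mod 8 = 3.
p = 5: 5 mod 8 = 5.
p = 7: 7 mod 8 = 7 — not in {2, 3, 5}.
Hence p = 7 is a counterexample.

p = 7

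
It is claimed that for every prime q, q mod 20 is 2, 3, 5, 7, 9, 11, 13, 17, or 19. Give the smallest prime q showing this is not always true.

q = 41

We need the least prime q for which the claim fails.
For q = 2, 3, 5, 7, …, 29, 31, 37 the conclusion holds.
q = 41: 41 mod 20 = 1 — not in {2, 3, 5, 7, 9, 11, 13, 17, 19}.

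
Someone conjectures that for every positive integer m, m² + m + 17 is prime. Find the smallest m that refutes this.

We need the least positive integer m for which m² + m + 17 is not prime.
For m = 1, 2, 3, 4, …, 13, 14, 15 the conclusion holds.
m = 16: m² + m + 17 = 289 = 17 × 17, composite.
Thus m = 16 disproves the claim, and no smaller m works.

m = 16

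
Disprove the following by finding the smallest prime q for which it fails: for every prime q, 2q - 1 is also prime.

q = 5

Check each prime q in order until 2q - 1 is not prime.
For q = 2, 3 the conclusion holds.
q = 5: 2q - 1 = 9 = 3 × 3, not prime.
Hence q = 5 is a counterexample.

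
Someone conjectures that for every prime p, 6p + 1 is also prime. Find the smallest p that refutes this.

p = 19

Check each prime p in order until 6p + 1 is not prime.
p = 2: 6p + 1 = 13, prime.
p = 3: 6p + 1 = 19, prime.
p = 5: 6p + 1 = 31, prime.
p = 7: 6p + 1 = 43, prime.
p = 11: 6p + 1 = 67, prime.
p = 13: 6p + 1 = 79, prime.
p = 17: 6p + 1 = 103, prime.
p = 19: 6p + 1 = 115 = 5 × 23, not prime.
Thus p = 19 disproves the claim, and no smaller p works.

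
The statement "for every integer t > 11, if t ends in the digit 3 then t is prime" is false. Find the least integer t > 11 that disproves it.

t = 33

t = 13: 13 ends in 3 and is prime.
t = 23: 23 ends in 3 and is prime.
t = 33: 33 ends in 3; 33 = 3 × 11, composite.
Thus t = 33 disproves the claim, and no smaller t works.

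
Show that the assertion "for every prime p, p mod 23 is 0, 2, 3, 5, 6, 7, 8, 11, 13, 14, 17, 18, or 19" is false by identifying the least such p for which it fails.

p = 43

For p = 2, 3, 5, 7, …, 31, 37, 41 the conclusion holds.
p = 43: 43 mod 23 = 20 — not in {0, 2, 3, 5, 6, 7, 8, 11, 13, 14, 17, 18, 19}.
Hence p = 43 is a counterexample.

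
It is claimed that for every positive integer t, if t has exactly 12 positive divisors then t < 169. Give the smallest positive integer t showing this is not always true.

We need the least positive integer t for which t has exactly 12 positive divisors but the claim fails.
The first 12 eligible values, up to t = 160, all satisfy the conclusion.
t = 198: τ(198) = 12; 198 ≥ 169.

t = 198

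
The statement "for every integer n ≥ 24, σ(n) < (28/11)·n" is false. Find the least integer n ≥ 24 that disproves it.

A counterexample is any integer n ≥ 24 such that the claim fails; we check each in order.
For n = 24, 25, 26, 27, …, 45, 46, 47 the conclusion holds.
n = 48: σ(48) = 124; 124 ≥ 1344/11.
So n = 48 is the smallest counterexample.

n = 48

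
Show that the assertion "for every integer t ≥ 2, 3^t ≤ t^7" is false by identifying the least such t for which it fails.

t = 19

A counterexample is any integer t ≥ 2 such that 3^t > t^7; we check each in order.
The first 17 eligible values, up to t = 18, all satisfy the conclusion.
t = 19: 3^t = 1162261467 and t^7 = 893871739, so 1162261467 > 893871739.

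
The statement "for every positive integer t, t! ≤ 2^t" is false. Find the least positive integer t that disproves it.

t = 4

For t = 1, 2, 3 the conclusion holds.
t = 4: t! = 24 and 2^t = 16, so 24 > 16.
So t = 4 is the smallest counterexample.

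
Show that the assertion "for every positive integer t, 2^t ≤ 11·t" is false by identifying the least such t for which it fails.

t = 7

t = 1: 2^t = 2 and 11·t = 11, so 2 ≤ 11.
t = 2: 2^t = 4 and 11·t = 22, so 4 ≤ 22.
t = 3: 2^t = 8 and 11·t = 33, so 8 ≤ 33.
t = 4: 2^t = 16 and 11·t = 44, so 16 ≤ 44.
t = 5: 2^t = 32 and 11·t = 55, so 32 ≤ 55.
t = 6: 2^t = 64 and 11·t = 66, so 64 ≤ 66.
t = 7: 2^t = 128 and 11·t = 77, so 128 > 77.
So t = 7 is the smallest counterexample.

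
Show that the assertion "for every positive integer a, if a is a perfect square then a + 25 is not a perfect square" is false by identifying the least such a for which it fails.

a = 144

Check each positive integer a in order until a is a perfect square but a + 25 is a perfect square.
For a = 1, 4, 9, 16, …, 81, 100, 121 the conclusion holds.
a = 144: 144 = 12² and 144 + 25 = 169 = 13².
Hence a = 144 is a counterexample.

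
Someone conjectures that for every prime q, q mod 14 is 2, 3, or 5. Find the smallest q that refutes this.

q = 2: 2 mod 14 = 2.
q = 3: 3 mod 14 = 3.
q = 5: 5 mod 14 = 5.
q = 7: 7 mod 14 = 7 — not in {2, 3, 5}.
Thus q = 7 disproves the claim, and no smaller q works.

q = 7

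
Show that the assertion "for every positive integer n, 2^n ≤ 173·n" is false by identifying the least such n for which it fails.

n = 11

A counterexample is any positive integer n such that 2^n > 173·n; we check each in order.
The first 10 eligible values, up to n = 10, all satisfy the conclusion.
n = 11: 2^n = 2048 and 173·n = 1903, so 2048 > 1903.
So n = 11 is the smallest counterexample.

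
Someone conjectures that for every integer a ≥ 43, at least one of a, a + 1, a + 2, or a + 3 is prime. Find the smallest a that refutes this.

a = 48

A counterexample is any integer a ≥ 43 such that a, a + 1, a + 2, a + 3 are all composite; we check each in order.
The first 5 eligible values, up to a = 47, all satisfy the conclusion.
a = 48: 48 = 2 × 24; 49 = 7 × 7; 50 = 2 × 25; 51 = 3 × 17 — all composite.
Thus a = 48 disproves the claim, and no smaller a works.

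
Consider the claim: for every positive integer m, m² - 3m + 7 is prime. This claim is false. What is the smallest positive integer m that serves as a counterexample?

For m = 1, 2, 3, 4, 5 the conclusion holds.
m = 6: m² - 3m + 7 = 25 = 5 × 5, composite.

m = 6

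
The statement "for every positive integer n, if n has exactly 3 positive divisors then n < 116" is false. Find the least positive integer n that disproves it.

n = 121

A counterexample is any positive integer n such that n has exactly 3 positive divisors but the claim fails; we check each in order.
For n = 4, 9, 25, 49 the conclusion holds.
n = 121: τ(121) = 3; 121 ≥ 116.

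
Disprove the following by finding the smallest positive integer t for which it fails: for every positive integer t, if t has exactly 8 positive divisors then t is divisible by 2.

t = 105

For t = 24, 30, 40, 42, …, 88, 102, 104 the conclusion holds.
t = 105: τ(105) = 8; 105 mod 2 = 1.
Thus t = 105 disproves the claim, and no smaller t works.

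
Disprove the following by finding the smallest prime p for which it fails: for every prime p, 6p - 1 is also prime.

p = 11

We need the least prime p for which 6p - 1 is not prime.
For p = 2, 3, 5, 7 the conclusion holds.
p = 11: 6p - 1 = 65 = 5 × 13, not prime.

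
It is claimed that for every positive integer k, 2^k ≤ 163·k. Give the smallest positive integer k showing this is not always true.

For k = 1, 2, 3, 4, 5, 6, 7, 8, 9, 10 the conclusion holds.
k = 11: 2^k = 2048 and 163·k = 1793, so 2048 > 1793.
So k = 11 is the smallest counterexample.

k = 11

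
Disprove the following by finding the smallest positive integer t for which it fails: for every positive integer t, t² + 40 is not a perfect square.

t = 1: 1² + 40 = 41, not a perfect square.
t = 2: 2² + 40 = 44, not a perfect square.
t = 3: 3² + 40 = 49 = 7², a perfect square.

t = 3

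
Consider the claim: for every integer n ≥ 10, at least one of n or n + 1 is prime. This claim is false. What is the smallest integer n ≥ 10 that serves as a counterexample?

A counterexample is any integer n ≥ 10 such that n, n + 1 are both composite; we check each in order.
n = 10: 11 is prime.
n = 11: 11 is prime.
n = 12: 13 is prime.
n = 13: 13 is prime.
n = 14: 14 = 2 × 7; 15 = 3 × 5 — both composite.

n = 14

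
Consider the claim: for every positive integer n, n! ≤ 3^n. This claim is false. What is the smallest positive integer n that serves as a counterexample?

n = 7

n = 1: n! = 1 and 3^n = 3, so 1 ≤ 3.
n = 2: n! = 2 and 3^n = 9, so 2 ≤ 9.
n = 3: n! = 6 and 3^n = 27, so 6 ≤ 27.
n = 4: n! = 24 and 3^n = 81, so 24 ≤ 81.
n = 5: n! = 120 and 3^n = 243, so 120 ≤ 243.
n = 6: n! = 720 and 3^n = 729, so 720 ≤ 729.
n = 7: n! = 5040 and 3^n = 2187, so 5040 > 2187.
So n = 7 is the smallest counterexample.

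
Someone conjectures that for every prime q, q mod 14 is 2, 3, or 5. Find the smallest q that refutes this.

We need the least prime q for which the claim fails.
q = 2: 2 mod 14 = 2.
q = 3: 3 mod 14 = 3.
q = 5: 5 mod 14 = 5.
q = 7: 7 mod 14 = 7 — not in {2, 3, 5}.

q = 7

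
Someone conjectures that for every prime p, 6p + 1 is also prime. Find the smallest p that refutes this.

A counterexample is any prime p such that 6p + 1 is not prime; we check each in order.
For p = 2, 3, 5, 7, 11, 13, 17 the conclusion holds.
p = 19: 6p + 1 = 115 = 5 × 23, not prime.
So p = 19 is the smallest counterexample.

p = 19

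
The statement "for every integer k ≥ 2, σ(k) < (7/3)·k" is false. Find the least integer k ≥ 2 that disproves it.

For k = 2, 3, 4, 5, 6, 7, 8, 9, 10, 11 the conclusion holds.
k = 12: σ(12) = 28; 28 ≥ 28.
So k = 12 is the smallest counterexample.

k = 12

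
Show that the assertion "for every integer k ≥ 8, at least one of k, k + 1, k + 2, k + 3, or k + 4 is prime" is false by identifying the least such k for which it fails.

k = 24

The first 16 eligible values, up to k = 23, all satisfy the conclusion.
k = 24: 24 = 2 × 12; 25 = 5 × 5; 26 = 2 × 13; 27 = 3 × 9; 28 = 2 × 14 — all composite.
Hence k = 24 is a counterexample.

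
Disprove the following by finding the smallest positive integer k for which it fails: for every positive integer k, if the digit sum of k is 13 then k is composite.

For k = 49, 58 the conclusion holds.
k = 67: digit sum 13; 67 is prime, not composite.

k = 67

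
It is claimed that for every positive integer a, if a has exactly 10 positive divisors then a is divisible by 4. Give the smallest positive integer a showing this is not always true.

a = 162

For a = 48, 80, 112 the conclusion holds.
a = 162: τ(162) = 10; 162 mod 4 = 2.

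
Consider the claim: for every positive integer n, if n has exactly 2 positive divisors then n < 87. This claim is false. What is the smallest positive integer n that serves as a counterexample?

n = 89

A counterexample is any positive integer n such that n has exactly 2 positive divisors but the claim fails; we check each in order.
For n = 2, 3, 5, 7, …, 73, 79, 83 the conclusion holds.
n = 89: τ(89) = 2; 89 ≥ 87.
Hence n = 89 is a counterexample.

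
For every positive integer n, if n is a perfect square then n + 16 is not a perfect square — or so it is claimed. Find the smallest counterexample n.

n = 9

n = 1: 1 + 16 = 17, not a perfect square.
n = 4: 4 + 16 = 20, not a perfect square.
n = 9: 9 = 3² and 9 + 16 = 25 = 5².
So n = 9 is the smallest counterexample.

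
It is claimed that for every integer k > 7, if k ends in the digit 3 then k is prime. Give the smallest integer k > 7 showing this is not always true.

Check each integer k > 7 in order until k ends in the digit 3 but k is not prime.
k = 13: 13 ends in 3 and is prime.
k = 23: 23 ends in 3 and is prime.
k = 33: 33 ends in 3; 33 = 3 × 11, composite.

k = 33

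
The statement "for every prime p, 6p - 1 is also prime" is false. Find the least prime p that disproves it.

p = 11

Check each prime p in order until 6p - 1 is not prime.
For p = 2, 3, 5, 7 the conclusion holds.
p = 11: 6p - 1 = 65 = 5 × 13, not prime.
So p = 11 is the smallest counterexample.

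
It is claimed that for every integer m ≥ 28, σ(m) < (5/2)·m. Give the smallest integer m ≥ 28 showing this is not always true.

m = 36

A counterexample is any integer m ≥ 28 such that the claim fails; we check each in order.
For m = 28, 29, 30, 31, 32, 33, 34, 35 the conclusion holds.
m = 36: σ(36) = 91; 91 ≥ 90.
So m = 36 is the smallest counterexample.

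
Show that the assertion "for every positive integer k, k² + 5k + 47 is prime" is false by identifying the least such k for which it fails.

k = 38

We need the least positive integer k for which k² + 5k + 47 is not prime.
For k = 1, 2, 3, 4, …, 35, 36, 37 the conclusion holds.
k = 38: k² + 5k + 47 = 1681 = 41 × 41, composite.
Hence k = 38 is a counterexample.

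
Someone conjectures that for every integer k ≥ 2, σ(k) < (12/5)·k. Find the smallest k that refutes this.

We need the least integer k ≥ 2 for which the claim fails.
The first 22 eligible values, up to k = 23, all satisfy the conclusion.
k = 24: σ(24) = 60; 60 ≥ 288/5.

k = 24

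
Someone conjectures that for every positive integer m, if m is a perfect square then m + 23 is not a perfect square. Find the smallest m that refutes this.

m = 121

A counterexample is any positive integer m such that m is a perfect square but m + 23 is a perfect square; we check each in order.
For m = 1, 4, 9, 16, 25, 36, 49, 64, 81, 100 the conclusion holds.
m = 121: 121 = 11² and 121 + 23 = 144 = 12².
Hence m = 121 is a counterexample.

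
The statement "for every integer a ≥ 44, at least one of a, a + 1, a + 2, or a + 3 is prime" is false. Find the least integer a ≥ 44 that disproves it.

Check each integer a ≥ 44 in order until a, a + 1, a + 2, a + 3 are all composite.
a = 44: 47 is prime.
a = 45: 47 is prime.
a = 46: 47 is prime.
a = 47: 47 is prime.
a = 48: 48 = 2 × 24; 49 = 7 × 7; 50 = 2 × 25; 51 = 3 × 17 — all composite.

a = 48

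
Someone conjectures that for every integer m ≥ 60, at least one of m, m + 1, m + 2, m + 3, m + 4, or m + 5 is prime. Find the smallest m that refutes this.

m = 90

We need the least integer m ≥ 60 for which m, m + 1, m + 2, m + 3, m + 4, m + 5 are all composite.
The first 30 eligible values, up to m = 89, all satisfy the conclusion.
m = 90: 90 = 2 × 45; 91 = 7 × 13; 92 = 2 × 46; 93 = 3 × 31; 94 = 2 × 47; 95 = 5 × 19 — all composite.
Thus m = 90 disproves the claim, and no smaller m works.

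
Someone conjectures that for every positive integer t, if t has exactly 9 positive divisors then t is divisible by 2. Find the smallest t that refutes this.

We need the least positive integer t for which t has exactly 9 positive divisors but t is not divisible by 2.
For t = 36, 100, 196 the conclusion holds.
t = 225: τ(225) = 9; 225 mod 2 = 1.
So t = 225 is the smallest counterexample.

t = 225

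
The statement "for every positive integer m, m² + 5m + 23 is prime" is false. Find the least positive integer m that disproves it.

m = 14

A counterexample is any positive integer m such that m² + 5m + 23 is not prime; we check each in order.
The first 13 eligible values, up to m = 13, all satisfy the conclusion.
m = 14: m² + 5m + 23 = 289 = 17 × 17, composite.
Thus m = 14 disproves the claim, and no smaller m works.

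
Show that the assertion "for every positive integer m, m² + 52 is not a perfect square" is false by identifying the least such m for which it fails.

We need the least positive integer m for which m² + 52 is a perfect square.
For m = 1, 2, 3, 4, …, 9, 10, 11 the conclusion holds.
m = 12: 12² + 52 = 196 = 14², a perfect square.
Hence m = 12 is a counterexample.

m = 12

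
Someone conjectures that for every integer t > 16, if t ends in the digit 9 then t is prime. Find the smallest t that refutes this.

t = 39

We need the least integer t > 16 for which t ends in the digit 9 but t is not prime.
For t = 19, 29 the conclusion holds.
t = 39: 39 ends in 9; 39 = 3 × 13, composite.
Hence t = 39 is a counterexample.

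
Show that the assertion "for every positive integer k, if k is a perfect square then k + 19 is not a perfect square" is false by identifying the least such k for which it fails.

k = 81

We need the least positive integer k for which k is a perfect square but k + 19 is a perfect square.
k = 1: 1 + 19 = 20, not a perfect square.
k = 4: 4 + 19 = 23, not a perfect square.
k = 9: 9 + 19 = 28, not a perfect square.
k = 16: 16 + 19 = 35, not a perfect square.
k = 25: 25 + 19 = 44, not a perfect square.
k = 36: 36 + 19 = 55, not a perfect square.
k = 49: 49 + 19 = 68, not a perfect square.
k = 64: 64 + 19 = 83, not a perfect square.
k = 81: 81 = 9² and 81 + 19 = 100 = 10².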